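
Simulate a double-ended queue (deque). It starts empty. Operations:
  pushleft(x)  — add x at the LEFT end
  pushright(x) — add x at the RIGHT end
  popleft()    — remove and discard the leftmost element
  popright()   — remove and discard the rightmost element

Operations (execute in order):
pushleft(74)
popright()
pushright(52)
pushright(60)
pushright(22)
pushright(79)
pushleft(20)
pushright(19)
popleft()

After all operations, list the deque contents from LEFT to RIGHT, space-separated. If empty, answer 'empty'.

Answer: 52 60 22 79 19

Derivation:
pushleft(74): [74]
popright(): []
pushright(52): [52]
pushright(60): [52, 60]
pushright(22): [52, 60, 22]
pushright(79): [52, 60, 22, 79]
pushleft(20): [20, 52, 60, 22, 79]
pushright(19): [20, 52, 60, 22, 79, 19]
popleft(): [52, 60, 22, 79, 19]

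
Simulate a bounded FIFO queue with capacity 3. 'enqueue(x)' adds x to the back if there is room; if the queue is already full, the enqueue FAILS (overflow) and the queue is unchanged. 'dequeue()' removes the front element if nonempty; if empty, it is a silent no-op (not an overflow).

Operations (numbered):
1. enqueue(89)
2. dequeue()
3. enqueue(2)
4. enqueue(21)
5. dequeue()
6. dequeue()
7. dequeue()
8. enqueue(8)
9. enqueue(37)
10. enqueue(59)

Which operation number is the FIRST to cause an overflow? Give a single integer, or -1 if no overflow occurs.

1. enqueue(89): size=1
2. dequeue(): size=0
3. enqueue(2): size=1
4. enqueue(21): size=2
5. dequeue(): size=1
6. dequeue(): size=0
7. dequeue(): empty, no-op, size=0
8. enqueue(8): size=1
9. enqueue(37): size=2
10. enqueue(59): size=3

Answer: -1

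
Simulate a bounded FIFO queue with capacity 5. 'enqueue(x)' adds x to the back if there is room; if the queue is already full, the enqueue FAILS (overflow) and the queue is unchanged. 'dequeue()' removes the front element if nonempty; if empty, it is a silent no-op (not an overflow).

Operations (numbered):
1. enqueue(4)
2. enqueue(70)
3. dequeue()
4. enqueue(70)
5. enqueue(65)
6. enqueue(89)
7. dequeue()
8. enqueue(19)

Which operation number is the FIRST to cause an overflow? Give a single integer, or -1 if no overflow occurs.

Answer: -1

Derivation:
1. enqueue(4): size=1
2. enqueue(70): size=2
3. dequeue(): size=1
4. enqueue(70): size=2
5. enqueue(65): size=3
6. enqueue(89): size=4
7. dequeue(): size=3
8. enqueue(19): size=4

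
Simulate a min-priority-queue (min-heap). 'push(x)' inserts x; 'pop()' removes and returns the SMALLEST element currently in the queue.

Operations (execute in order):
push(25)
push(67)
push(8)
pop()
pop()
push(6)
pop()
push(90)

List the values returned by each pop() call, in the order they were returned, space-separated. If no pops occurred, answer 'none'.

Answer: 8 25 6

Derivation:
push(25): heap contents = [25]
push(67): heap contents = [25, 67]
push(8): heap contents = [8, 25, 67]
pop() → 8: heap contents = [25, 67]
pop() → 25: heap contents = [67]
push(6): heap contents = [6, 67]
pop() → 6: heap contents = [67]
push(90): heap contents = [67, 90]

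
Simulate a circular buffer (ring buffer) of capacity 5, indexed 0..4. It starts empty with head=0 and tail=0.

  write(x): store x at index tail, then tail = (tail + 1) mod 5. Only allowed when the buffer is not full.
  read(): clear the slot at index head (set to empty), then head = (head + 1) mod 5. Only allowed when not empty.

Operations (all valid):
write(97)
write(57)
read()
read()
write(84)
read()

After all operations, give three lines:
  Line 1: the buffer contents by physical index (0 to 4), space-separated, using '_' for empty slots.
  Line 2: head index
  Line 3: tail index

Answer: _ _ _ _ _
3
3

Derivation:
write(97): buf=[97 _ _ _ _], head=0, tail=1, size=1
write(57): buf=[97 57 _ _ _], head=0, tail=2, size=2
read(): buf=[_ 57 _ _ _], head=1, tail=2, size=1
read(): buf=[_ _ _ _ _], head=2, tail=2, size=0
write(84): buf=[_ _ 84 _ _], head=2, tail=3, size=1
read(): buf=[_ _ _ _ _], head=3, tail=3, size=0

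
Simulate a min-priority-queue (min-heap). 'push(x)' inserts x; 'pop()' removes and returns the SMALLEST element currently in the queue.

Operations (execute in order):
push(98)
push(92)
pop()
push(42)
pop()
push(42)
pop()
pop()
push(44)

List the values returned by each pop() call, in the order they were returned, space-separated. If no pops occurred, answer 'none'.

push(98): heap contents = [98]
push(92): heap contents = [92, 98]
pop() → 92: heap contents = [98]
push(42): heap contents = [42, 98]
pop() → 42: heap contents = [98]
push(42): heap contents = [42, 98]
pop() → 42: heap contents = [98]
pop() → 98: heap contents = []
push(44): heap contents = [44]

Answer: 92 42 42 98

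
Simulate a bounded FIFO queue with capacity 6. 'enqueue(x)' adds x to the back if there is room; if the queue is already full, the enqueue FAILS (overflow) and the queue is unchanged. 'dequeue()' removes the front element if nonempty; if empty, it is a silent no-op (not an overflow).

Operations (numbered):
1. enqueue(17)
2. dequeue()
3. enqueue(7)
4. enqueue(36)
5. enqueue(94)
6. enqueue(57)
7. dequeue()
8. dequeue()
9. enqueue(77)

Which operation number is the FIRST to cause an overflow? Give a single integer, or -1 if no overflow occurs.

Answer: -1

Derivation:
1. enqueue(17): size=1
2. dequeue(): size=0
3. enqueue(7): size=1
4. enqueue(36): size=2
5. enqueue(94): size=3
6. enqueue(57): size=4
7. dequeue(): size=3
8. dequeue(): size=2
9. enqueue(77): size=3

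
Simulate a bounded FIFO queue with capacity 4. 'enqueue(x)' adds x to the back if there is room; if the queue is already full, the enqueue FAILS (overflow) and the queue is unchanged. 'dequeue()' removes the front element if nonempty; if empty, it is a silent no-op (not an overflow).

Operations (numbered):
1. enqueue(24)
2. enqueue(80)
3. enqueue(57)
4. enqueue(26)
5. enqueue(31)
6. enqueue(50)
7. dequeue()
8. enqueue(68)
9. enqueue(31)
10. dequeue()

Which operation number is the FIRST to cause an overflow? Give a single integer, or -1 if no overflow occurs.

1. enqueue(24): size=1
2. enqueue(80): size=2
3. enqueue(57): size=3
4. enqueue(26): size=4
5. enqueue(31): size=4=cap → OVERFLOW (fail)
6. enqueue(50): size=4=cap → OVERFLOW (fail)
7. dequeue(): size=3
8. enqueue(68): size=4
9. enqueue(31): size=4=cap → OVERFLOW (fail)
10. dequeue(): size=3

Answer: 5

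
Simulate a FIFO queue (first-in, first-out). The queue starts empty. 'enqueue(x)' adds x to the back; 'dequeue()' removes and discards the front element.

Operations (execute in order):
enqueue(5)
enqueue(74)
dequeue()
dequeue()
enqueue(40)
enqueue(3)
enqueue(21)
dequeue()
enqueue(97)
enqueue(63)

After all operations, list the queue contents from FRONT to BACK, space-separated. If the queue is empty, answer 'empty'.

Answer: 3 21 97 63

Derivation:
enqueue(5): [5]
enqueue(74): [5, 74]
dequeue(): [74]
dequeue(): []
enqueue(40): [40]
enqueue(3): [40, 3]
enqueue(21): [40, 3, 21]
dequeue(): [3, 21]
enqueue(97): [3, 21, 97]
enqueue(63): [3, 21, 97, 63]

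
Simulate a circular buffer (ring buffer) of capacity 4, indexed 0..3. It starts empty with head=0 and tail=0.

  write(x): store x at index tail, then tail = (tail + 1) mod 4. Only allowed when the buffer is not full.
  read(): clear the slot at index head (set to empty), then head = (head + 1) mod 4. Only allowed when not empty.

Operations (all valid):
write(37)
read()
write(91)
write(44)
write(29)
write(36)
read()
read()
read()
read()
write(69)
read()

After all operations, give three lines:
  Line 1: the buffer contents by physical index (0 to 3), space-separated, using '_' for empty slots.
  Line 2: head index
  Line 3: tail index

write(37): buf=[37 _ _ _], head=0, tail=1, size=1
read(): buf=[_ _ _ _], head=1, tail=1, size=0
write(91): buf=[_ 91 _ _], head=1, tail=2, size=1
write(44): buf=[_ 91 44 _], head=1, tail=3, size=2
write(29): buf=[_ 91 44 29], head=1, tail=0, size=3
write(36): buf=[36 91 44 29], head=1, tail=1, size=4
read(): buf=[36 _ 44 29], head=2, tail=1, size=3
read(): buf=[36 _ _ 29], head=3, tail=1, size=2
read(): buf=[36 _ _ _], head=0, tail=1, size=1
read(): buf=[_ _ _ _], head=1, tail=1, size=0
write(69): buf=[_ 69 _ _], head=1, tail=2, size=1
read(): buf=[_ _ _ _], head=2, tail=2, size=0

Answer: _ _ _ _
2
2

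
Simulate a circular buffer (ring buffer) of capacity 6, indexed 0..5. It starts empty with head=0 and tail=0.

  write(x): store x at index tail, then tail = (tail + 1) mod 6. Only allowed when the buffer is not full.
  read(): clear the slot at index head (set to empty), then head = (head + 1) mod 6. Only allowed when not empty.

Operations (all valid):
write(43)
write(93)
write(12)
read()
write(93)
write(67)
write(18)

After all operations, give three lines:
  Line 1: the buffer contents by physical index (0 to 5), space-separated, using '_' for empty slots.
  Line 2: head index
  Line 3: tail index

Answer: _ 93 12 93 67 18
1
0

Derivation:
write(43): buf=[43 _ _ _ _ _], head=0, tail=1, size=1
write(93): buf=[43 93 _ _ _ _], head=0, tail=2, size=2
write(12): buf=[43 93 12 _ _ _], head=0, tail=3, size=3
read(): buf=[_ 93 12 _ _ _], head=1, tail=3, size=2
write(93): buf=[_ 93 12 93 _ _], head=1, tail=4, size=3
write(67): buf=[_ 93 12 93 67 _], head=1, tail=5, size=4
write(18): buf=[_ 93 12 93 67 18], head=1, tail=0, size=5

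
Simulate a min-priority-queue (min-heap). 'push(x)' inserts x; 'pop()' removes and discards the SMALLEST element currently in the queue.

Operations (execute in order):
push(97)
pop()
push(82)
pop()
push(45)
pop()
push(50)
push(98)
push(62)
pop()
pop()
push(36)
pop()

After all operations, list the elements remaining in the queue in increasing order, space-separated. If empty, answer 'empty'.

Answer: 98

Derivation:
push(97): heap contents = [97]
pop() → 97: heap contents = []
push(82): heap contents = [82]
pop() → 82: heap contents = []
push(45): heap contents = [45]
pop() → 45: heap contents = []
push(50): heap contents = [50]
push(98): heap contents = [50, 98]
push(62): heap contents = [50, 62, 98]
pop() → 50: heap contents = [62, 98]
pop() → 62: heap contents = [98]
push(36): heap contents = [36, 98]
pop() → 36: heap contents = [98]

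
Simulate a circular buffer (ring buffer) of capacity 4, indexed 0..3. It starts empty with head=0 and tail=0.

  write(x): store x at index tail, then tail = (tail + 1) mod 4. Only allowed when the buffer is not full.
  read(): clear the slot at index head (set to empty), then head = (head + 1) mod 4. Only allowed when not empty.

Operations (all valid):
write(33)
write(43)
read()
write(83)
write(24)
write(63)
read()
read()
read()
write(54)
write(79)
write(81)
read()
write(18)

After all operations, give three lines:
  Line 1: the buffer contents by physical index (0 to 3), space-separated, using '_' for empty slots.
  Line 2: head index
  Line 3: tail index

write(33): buf=[33 _ _ _], head=0, tail=1, size=1
write(43): buf=[33 43 _ _], head=0, tail=2, size=2
read(): buf=[_ 43 _ _], head=1, tail=2, size=1
write(83): buf=[_ 43 83 _], head=1, tail=3, size=2
write(24): buf=[_ 43 83 24], head=1, tail=0, size=3
write(63): buf=[63 43 83 24], head=1, tail=1, size=4
read(): buf=[63 _ 83 24], head=2, tail=1, size=3
read(): buf=[63 _ _ 24], head=3, tail=1, size=2
read(): buf=[63 _ _ _], head=0, tail=1, size=1
write(54): buf=[63 54 _ _], head=0, tail=2, size=2
write(79): buf=[63 54 79 _], head=0, tail=3, size=3
write(81): buf=[63 54 79 81], head=0, tail=0, size=4
read(): buf=[_ 54 79 81], head=1, tail=0, size=3
write(18): buf=[18 54 79 81], head=1, tail=1, size=4

Answer: 18 54 79 81
1
1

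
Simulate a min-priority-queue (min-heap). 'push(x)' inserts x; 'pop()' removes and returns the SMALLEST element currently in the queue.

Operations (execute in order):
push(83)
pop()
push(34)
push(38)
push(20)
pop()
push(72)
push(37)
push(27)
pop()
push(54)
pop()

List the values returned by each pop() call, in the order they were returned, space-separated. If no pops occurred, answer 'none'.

Answer: 83 20 27 34

Derivation:
push(83): heap contents = [83]
pop() → 83: heap contents = []
push(34): heap contents = [34]
push(38): heap contents = [34, 38]
push(20): heap contents = [20, 34, 38]
pop() → 20: heap contents = [34, 38]
push(72): heap contents = [34, 38, 72]
push(37): heap contents = [34, 37, 38, 72]
push(27): heap contents = [27, 34, 37, 38, 72]
pop() → 27: heap contents = [34, 37, 38, 72]
push(54): heap contents = [34, 37, 38, 54, 72]
pop() → 34: heap contents = [37, 38, 54, 72]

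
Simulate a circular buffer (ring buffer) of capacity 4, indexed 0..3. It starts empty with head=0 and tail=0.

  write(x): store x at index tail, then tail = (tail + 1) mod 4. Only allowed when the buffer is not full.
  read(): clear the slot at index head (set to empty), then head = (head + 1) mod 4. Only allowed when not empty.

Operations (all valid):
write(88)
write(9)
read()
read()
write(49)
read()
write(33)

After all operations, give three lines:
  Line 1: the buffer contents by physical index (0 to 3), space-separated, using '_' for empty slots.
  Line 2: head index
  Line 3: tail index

write(88): buf=[88 _ _ _], head=0, tail=1, size=1
write(9): buf=[88 9 _ _], head=0, tail=2, size=2
read(): buf=[_ 9 _ _], head=1, tail=2, size=1
read(): buf=[_ _ _ _], head=2, tail=2, size=0
write(49): buf=[_ _ 49 _], head=2, tail=3, size=1
read(): buf=[_ _ _ _], head=3, tail=3, size=0
write(33): buf=[_ _ _ 33], head=3, tail=0, size=1

Answer: _ _ _ 33
3
0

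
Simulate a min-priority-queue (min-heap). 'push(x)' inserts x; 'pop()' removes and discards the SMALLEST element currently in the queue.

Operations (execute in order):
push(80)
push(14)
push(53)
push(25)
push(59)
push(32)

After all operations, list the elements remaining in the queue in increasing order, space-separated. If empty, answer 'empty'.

Answer: 14 25 32 53 59 80

Derivation:
push(80): heap contents = [80]
push(14): heap contents = [14, 80]
push(53): heap contents = [14, 53, 80]
push(25): heap contents = [14, 25, 53, 80]
push(59): heap contents = [14, 25, 53, 59, 80]
push(32): heap contents = [14, 25, 32, 53, 59, 80]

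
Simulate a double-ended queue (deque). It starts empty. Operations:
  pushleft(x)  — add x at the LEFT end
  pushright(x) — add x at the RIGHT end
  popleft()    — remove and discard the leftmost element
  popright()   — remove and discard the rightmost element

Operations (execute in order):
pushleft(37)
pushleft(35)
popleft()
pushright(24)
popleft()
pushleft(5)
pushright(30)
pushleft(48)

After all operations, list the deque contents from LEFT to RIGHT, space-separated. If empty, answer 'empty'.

pushleft(37): [37]
pushleft(35): [35, 37]
popleft(): [37]
pushright(24): [37, 24]
popleft(): [24]
pushleft(5): [5, 24]
pushright(30): [5, 24, 30]
pushleft(48): [48, 5, 24, 30]

Answer: 48 5 24 30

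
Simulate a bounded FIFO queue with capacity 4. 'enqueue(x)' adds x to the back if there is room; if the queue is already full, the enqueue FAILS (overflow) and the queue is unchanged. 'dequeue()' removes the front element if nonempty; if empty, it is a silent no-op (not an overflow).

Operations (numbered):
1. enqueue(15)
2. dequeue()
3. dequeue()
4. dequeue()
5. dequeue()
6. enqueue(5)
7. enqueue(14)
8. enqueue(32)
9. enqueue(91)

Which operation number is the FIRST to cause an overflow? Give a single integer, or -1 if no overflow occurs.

1. enqueue(15): size=1
2. dequeue(): size=0
3. dequeue(): empty, no-op, size=0
4. dequeue(): empty, no-op, size=0
5. dequeue(): empty, no-op, size=0
6. enqueue(5): size=1
7. enqueue(14): size=2
8. enqueue(32): size=3
9. enqueue(91): size=4

Answer: -1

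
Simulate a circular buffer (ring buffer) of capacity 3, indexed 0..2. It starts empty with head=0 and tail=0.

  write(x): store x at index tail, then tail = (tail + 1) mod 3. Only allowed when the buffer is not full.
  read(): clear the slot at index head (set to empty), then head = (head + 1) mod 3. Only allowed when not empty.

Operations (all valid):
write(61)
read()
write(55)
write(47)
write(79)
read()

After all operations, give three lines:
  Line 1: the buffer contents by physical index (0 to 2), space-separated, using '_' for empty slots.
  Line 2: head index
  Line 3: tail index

write(61): buf=[61 _ _], head=0, tail=1, size=1
read(): buf=[_ _ _], head=1, tail=1, size=0
write(55): buf=[_ 55 _], head=1, tail=2, size=1
write(47): buf=[_ 55 47], head=1, tail=0, size=2
write(79): buf=[79 55 47], head=1, tail=1, size=3
read(): buf=[79 _ 47], head=2, tail=1, size=2

Answer: 79 _ 47
2
1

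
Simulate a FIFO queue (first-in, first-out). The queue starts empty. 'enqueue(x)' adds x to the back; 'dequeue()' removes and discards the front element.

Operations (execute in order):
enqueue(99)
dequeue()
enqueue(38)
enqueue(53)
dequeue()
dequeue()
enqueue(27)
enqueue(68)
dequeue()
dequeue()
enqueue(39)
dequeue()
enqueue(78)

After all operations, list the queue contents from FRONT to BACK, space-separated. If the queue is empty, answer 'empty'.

Answer: 78

Derivation:
enqueue(99): [99]
dequeue(): []
enqueue(38): [38]
enqueue(53): [38, 53]
dequeue(): [53]
dequeue(): []
enqueue(27): [27]
enqueue(68): [27, 68]
dequeue(): [68]
dequeue(): []
enqueue(39): [39]
dequeue(): []
enqueue(78): [78]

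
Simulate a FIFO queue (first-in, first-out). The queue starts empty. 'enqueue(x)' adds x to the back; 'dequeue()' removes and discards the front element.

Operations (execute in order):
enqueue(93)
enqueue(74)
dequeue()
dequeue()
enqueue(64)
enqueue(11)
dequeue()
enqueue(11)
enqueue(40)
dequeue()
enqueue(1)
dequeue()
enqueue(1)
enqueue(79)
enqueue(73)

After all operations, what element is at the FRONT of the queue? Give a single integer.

enqueue(93): queue = [93]
enqueue(74): queue = [93, 74]
dequeue(): queue = [74]
dequeue(): queue = []
enqueue(64): queue = [64]
enqueue(11): queue = [64, 11]
dequeue(): queue = [11]
enqueue(11): queue = [11, 11]
enqueue(40): queue = [11, 11, 40]
dequeue(): queue = [11, 40]
enqueue(1): queue = [11, 40, 1]
dequeue(): queue = [40, 1]
enqueue(1): queue = [40, 1, 1]
enqueue(79): queue = [40, 1, 1, 79]
enqueue(73): queue = [40, 1, 1, 79, 73]

Answer: 40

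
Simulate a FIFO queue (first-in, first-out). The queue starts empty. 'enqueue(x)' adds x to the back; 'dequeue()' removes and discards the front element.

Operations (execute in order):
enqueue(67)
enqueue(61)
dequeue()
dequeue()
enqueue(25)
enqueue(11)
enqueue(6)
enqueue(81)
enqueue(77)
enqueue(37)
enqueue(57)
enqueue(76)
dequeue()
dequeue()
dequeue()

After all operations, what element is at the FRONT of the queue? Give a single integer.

Answer: 81

Derivation:
enqueue(67): queue = [67]
enqueue(61): queue = [67, 61]
dequeue(): queue = [61]
dequeue(): queue = []
enqueue(25): queue = [25]
enqueue(11): queue = [25, 11]
enqueue(6): queue = [25, 11, 6]
enqueue(81): queue = [25, 11, 6, 81]
enqueue(77): queue = [25, 11, 6, 81, 77]
enqueue(37): queue = [25, 11, 6, 81, 77, 37]
enqueue(57): queue = [25, 11, 6, 81, 77, 37, 57]
enqueue(76): queue = [25, 11, 6, 81, 77, 37, 57, 76]
dequeue(): queue = [11, 6, 81, 77, 37, 57, 76]
dequeue(): queue = [6, 81, 77, 37, 57, 76]
dequeue(): queue = [81, 77, 37, 57, 76]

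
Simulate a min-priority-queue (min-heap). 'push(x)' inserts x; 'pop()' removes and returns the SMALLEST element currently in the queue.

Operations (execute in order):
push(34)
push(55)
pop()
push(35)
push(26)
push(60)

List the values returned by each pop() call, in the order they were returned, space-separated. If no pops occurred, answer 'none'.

push(34): heap contents = [34]
push(55): heap contents = [34, 55]
pop() → 34: heap contents = [55]
push(35): heap contents = [35, 55]
push(26): heap contents = [26, 35, 55]
push(60): heap contents = [26, 35, 55, 60]

Answer: 34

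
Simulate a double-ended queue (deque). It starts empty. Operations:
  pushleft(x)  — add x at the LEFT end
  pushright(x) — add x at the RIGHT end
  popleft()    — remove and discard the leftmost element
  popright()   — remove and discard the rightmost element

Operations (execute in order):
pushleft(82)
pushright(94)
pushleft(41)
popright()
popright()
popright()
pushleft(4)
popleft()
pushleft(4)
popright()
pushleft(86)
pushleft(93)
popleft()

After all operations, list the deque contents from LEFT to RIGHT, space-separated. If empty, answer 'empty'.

Answer: 86

Derivation:
pushleft(82): [82]
pushright(94): [82, 94]
pushleft(41): [41, 82, 94]
popright(): [41, 82]
popright(): [41]
popright(): []
pushleft(4): [4]
popleft(): []
pushleft(4): [4]
popright(): []
pushleft(86): [86]
pushleft(93): [93, 86]
popleft(): [86]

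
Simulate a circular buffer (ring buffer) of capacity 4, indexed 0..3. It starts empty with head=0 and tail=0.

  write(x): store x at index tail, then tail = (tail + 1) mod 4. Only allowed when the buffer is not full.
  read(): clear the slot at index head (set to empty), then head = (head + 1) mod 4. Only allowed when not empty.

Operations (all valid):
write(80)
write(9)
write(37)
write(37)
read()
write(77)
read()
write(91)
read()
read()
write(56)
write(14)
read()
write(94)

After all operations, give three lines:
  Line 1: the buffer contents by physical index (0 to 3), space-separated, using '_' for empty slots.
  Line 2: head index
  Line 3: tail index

write(80): buf=[80 _ _ _], head=0, tail=1, size=1
write(9): buf=[80 9 _ _], head=0, tail=2, size=2
write(37): buf=[80 9 37 _], head=0, tail=3, size=3
write(37): buf=[80 9 37 37], head=0, tail=0, size=4
read(): buf=[_ 9 37 37], head=1, tail=0, size=3
write(77): buf=[77 9 37 37], head=1, tail=1, size=4
read(): buf=[77 _ 37 37], head=2, tail=1, size=3
write(91): buf=[77 91 37 37], head=2, tail=2, size=4
read(): buf=[77 91 _ 37], head=3, tail=2, size=3
read(): buf=[77 91 _ _], head=0, tail=2, size=2
write(56): buf=[77 91 56 _], head=0, tail=3, size=3
write(14): buf=[77 91 56 14], head=0, tail=0, size=4
read(): buf=[_ 91 56 14], head=1, tail=0, size=3
write(94): buf=[94 91 56 14], head=1, tail=1, size=4

Answer: 94 91 56 14
1
1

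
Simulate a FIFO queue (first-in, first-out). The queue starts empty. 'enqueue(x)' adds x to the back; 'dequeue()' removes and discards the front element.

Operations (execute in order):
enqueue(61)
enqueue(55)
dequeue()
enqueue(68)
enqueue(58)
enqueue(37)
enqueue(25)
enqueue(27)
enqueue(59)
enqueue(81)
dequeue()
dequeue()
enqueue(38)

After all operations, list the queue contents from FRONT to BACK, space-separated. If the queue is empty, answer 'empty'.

Answer: 58 37 25 27 59 81 38

Derivation:
enqueue(61): [61]
enqueue(55): [61, 55]
dequeue(): [55]
enqueue(68): [55, 68]
enqueue(58): [55, 68, 58]
enqueue(37): [55, 68, 58, 37]
enqueue(25): [55, 68, 58, 37, 25]
enqueue(27): [55, 68, 58, 37, 25, 27]
enqueue(59): [55, 68, 58, 37, 25, 27, 59]
enqueue(81): [55, 68, 58, 37, 25, 27, 59, 81]
dequeue(): [68, 58, 37, 25, 27, 59, 81]
dequeue(): [58, 37, 25, 27, 59, 81]
enqueue(38): [58, 37, 25, 27, 59, 81, 38]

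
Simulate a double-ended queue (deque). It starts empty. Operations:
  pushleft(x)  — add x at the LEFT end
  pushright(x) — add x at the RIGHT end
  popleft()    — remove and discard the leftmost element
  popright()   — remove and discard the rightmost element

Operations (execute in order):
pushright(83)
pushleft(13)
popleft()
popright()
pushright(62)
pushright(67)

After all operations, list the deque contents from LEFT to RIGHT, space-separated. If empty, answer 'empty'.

pushright(83): [83]
pushleft(13): [13, 83]
popleft(): [83]
popright(): []
pushright(62): [62]
pushright(67): [62, 67]

Answer: 62 67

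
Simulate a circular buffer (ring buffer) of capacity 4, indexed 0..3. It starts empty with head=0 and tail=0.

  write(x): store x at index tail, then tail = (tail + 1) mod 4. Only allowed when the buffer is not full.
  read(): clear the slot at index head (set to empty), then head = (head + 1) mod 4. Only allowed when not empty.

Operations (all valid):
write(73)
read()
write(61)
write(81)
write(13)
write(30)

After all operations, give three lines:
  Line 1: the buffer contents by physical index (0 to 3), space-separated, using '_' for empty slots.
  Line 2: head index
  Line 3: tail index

write(73): buf=[73 _ _ _], head=0, tail=1, size=1
read(): buf=[_ _ _ _], head=1, tail=1, size=0
write(61): buf=[_ 61 _ _], head=1, tail=2, size=1
write(81): buf=[_ 61 81 _], head=1, tail=3, size=2
write(13): buf=[_ 61 81 13], head=1, tail=0, size=3
write(30): buf=[30 61 81 13], head=1, tail=1, size=4

Answer: 30 61 81 13
1
1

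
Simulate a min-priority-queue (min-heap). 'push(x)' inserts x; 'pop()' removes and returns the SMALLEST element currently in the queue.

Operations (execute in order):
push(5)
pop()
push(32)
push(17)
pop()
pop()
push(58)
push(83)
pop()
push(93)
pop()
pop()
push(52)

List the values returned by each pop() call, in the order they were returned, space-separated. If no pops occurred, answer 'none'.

Answer: 5 17 32 58 83 93

Derivation:
push(5): heap contents = [5]
pop() → 5: heap contents = []
push(32): heap contents = [32]
push(17): heap contents = [17, 32]
pop() → 17: heap contents = [32]
pop() → 32: heap contents = []
push(58): heap contents = [58]
push(83): heap contents = [58, 83]
pop() → 58: heap contents = [83]
push(93): heap contents = [83, 93]
pop() → 83: heap contents = [93]
pop() → 93: heap contents = []
push(52): heap contents = [52]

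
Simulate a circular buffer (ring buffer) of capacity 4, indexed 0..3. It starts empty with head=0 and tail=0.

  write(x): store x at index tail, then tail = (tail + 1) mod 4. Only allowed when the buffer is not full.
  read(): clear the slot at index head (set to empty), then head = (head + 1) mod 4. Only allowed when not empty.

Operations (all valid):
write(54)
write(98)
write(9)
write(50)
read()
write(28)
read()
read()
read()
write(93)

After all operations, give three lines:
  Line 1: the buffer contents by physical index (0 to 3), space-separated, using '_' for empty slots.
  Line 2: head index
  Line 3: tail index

Answer: 28 93 _ _
0
2

Derivation:
write(54): buf=[54 _ _ _], head=0, tail=1, size=1
write(98): buf=[54 98 _ _], head=0, tail=2, size=2
write(9): buf=[54 98 9 _], head=0, tail=3, size=3
write(50): buf=[54 98 9 50], head=0, tail=0, size=4
read(): buf=[_ 98 9 50], head=1, tail=0, size=3
write(28): buf=[28 98 9 50], head=1, tail=1, size=4
read(): buf=[28 _ 9 50], head=2, tail=1, size=3
read(): buf=[28 _ _ 50], head=3, tail=1, size=2
read(): buf=[28 _ _ _], head=0, tail=1, size=1
write(93): buf=[28 93 _ _], head=0, tail=2, size=2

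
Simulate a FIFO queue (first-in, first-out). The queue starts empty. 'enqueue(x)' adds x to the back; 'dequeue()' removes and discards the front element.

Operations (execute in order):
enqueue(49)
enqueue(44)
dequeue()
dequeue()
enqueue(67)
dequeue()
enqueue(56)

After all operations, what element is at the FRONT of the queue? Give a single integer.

enqueue(49): queue = [49]
enqueue(44): queue = [49, 44]
dequeue(): queue = [44]
dequeue(): queue = []
enqueue(67): queue = [67]
dequeue(): queue = []
enqueue(56): queue = [56]

Answer: 56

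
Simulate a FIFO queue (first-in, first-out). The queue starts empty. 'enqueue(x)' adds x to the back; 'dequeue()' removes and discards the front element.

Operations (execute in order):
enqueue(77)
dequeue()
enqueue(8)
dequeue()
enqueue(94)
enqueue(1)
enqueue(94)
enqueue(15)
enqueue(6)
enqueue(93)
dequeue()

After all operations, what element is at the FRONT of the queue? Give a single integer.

Answer: 1

Derivation:
enqueue(77): queue = [77]
dequeue(): queue = []
enqueue(8): queue = [8]
dequeue(): queue = []
enqueue(94): queue = [94]
enqueue(1): queue = [94, 1]
enqueue(94): queue = [94, 1, 94]
enqueue(15): queue = [94, 1, 94, 15]
enqueue(6): queue = [94, 1, 94, 15, 6]
enqueue(93): queue = [94, 1, 94, 15, 6, 93]
dequeue(): queue = [1, 94, 15, 6, 93]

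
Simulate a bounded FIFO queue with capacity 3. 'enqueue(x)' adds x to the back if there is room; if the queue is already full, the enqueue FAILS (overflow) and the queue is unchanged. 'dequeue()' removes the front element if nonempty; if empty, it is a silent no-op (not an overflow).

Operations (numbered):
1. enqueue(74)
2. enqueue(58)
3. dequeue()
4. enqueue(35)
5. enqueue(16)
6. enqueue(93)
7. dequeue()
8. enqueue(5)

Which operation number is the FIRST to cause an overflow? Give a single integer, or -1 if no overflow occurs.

1. enqueue(74): size=1
2. enqueue(58): size=2
3. dequeue(): size=1
4. enqueue(35): size=2
5. enqueue(16): size=3
6. enqueue(93): size=3=cap → OVERFLOW (fail)
7. dequeue(): size=2
8. enqueue(5): size=3

Answer: 6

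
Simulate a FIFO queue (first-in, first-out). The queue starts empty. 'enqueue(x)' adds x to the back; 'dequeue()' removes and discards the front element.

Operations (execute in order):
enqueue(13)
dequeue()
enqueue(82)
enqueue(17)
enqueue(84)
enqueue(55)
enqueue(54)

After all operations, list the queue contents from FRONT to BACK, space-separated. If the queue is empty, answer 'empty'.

Answer: 82 17 84 55 54

Derivation:
enqueue(13): [13]
dequeue(): []
enqueue(82): [82]
enqueue(17): [82, 17]
enqueue(84): [82, 17, 84]
enqueue(55): [82, 17, 84, 55]
enqueue(54): [82, 17, 84, 55, 54]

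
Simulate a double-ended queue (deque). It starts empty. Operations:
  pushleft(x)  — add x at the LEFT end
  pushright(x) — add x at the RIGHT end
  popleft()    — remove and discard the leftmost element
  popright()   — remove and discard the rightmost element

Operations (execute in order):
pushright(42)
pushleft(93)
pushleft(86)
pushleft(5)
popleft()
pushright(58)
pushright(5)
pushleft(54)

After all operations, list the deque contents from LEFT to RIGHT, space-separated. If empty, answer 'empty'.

Answer: 54 86 93 42 58 5

Derivation:
pushright(42): [42]
pushleft(93): [93, 42]
pushleft(86): [86, 93, 42]
pushleft(5): [5, 86, 93, 42]
popleft(): [86, 93, 42]
pushright(58): [86, 93, 42, 58]
pushright(5): [86, 93, 42, 58, 5]
pushleft(54): [54, 86, 93, 42, 58, 5]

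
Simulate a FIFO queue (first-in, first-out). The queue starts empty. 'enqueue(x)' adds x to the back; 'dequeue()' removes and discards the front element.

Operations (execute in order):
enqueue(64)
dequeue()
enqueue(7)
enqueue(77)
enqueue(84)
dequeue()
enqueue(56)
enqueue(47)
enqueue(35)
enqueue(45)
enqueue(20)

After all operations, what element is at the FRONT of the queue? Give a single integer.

Answer: 77

Derivation:
enqueue(64): queue = [64]
dequeue(): queue = []
enqueue(7): queue = [7]
enqueue(77): queue = [7, 77]
enqueue(84): queue = [7, 77, 84]
dequeue(): queue = [77, 84]
enqueue(56): queue = [77, 84, 56]
enqueue(47): queue = [77, 84, 56, 47]
enqueue(35): queue = [77, 84, 56, 47, 35]
enqueue(45): queue = [77, 84, 56, 47, 35, 45]
enqueue(20): queue = [77, 84, 56, 47, 35, 45, 20]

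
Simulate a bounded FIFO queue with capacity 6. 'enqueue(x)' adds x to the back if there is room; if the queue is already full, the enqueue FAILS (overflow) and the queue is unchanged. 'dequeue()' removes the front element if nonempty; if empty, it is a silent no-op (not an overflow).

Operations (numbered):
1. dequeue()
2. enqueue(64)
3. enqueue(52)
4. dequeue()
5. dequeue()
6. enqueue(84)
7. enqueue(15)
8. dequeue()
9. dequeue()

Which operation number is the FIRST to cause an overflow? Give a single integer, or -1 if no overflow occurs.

Answer: -1

Derivation:
1. dequeue(): empty, no-op, size=0
2. enqueue(64): size=1
3. enqueue(52): size=2
4. dequeue(): size=1
5. dequeue(): size=0
6. enqueue(84): size=1
7. enqueue(15): size=2
8. dequeue(): size=1
9. dequeue(): size=0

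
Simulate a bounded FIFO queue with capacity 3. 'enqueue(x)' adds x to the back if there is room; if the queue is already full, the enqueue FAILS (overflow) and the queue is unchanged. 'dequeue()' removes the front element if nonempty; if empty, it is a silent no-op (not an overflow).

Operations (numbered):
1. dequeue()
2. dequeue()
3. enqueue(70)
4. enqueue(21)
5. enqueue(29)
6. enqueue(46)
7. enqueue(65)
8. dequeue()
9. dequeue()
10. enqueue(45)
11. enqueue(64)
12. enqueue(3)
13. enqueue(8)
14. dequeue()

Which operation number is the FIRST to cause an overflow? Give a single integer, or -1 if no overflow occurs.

Answer: 6

Derivation:
1. dequeue(): empty, no-op, size=0
2. dequeue(): empty, no-op, size=0
3. enqueue(70): size=1
4. enqueue(21): size=2
5. enqueue(29): size=3
6. enqueue(46): size=3=cap → OVERFLOW (fail)
7. enqueue(65): size=3=cap → OVERFLOW (fail)
8. dequeue(): size=2
9. dequeue(): size=1
10. enqueue(45): size=2
11. enqueue(64): size=3
12. enqueue(3): size=3=cap → OVERFLOW (fail)
13. enqueue(8): size=3=cap → OVERFLOW (fail)
14. dequeue(): size=2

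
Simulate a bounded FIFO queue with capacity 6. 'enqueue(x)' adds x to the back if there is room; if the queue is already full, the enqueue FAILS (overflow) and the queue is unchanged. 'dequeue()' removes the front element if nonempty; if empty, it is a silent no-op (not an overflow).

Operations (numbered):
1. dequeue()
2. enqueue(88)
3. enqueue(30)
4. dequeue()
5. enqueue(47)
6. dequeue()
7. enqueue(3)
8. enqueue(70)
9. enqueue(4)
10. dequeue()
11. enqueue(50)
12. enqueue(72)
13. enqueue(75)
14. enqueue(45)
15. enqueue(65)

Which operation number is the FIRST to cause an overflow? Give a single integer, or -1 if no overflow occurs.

1. dequeue(): empty, no-op, size=0
2. enqueue(88): size=1
3. enqueue(30): size=2
4. dequeue(): size=1
5. enqueue(47): size=2
6. dequeue(): size=1
7. enqueue(3): size=2
8. enqueue(70): size=3
9. enqueue(4): size=4
10. dequeue(): size=3
11. enqueue(50): size=4
12. enqueue(72): size=5
13. enqueue(75): size=6
14. enqueue(45): size=6=cap → OVERFLOW (fail)
15. enqueue(65): size=6=cap → OVERFLOW (fail)

Answer: 14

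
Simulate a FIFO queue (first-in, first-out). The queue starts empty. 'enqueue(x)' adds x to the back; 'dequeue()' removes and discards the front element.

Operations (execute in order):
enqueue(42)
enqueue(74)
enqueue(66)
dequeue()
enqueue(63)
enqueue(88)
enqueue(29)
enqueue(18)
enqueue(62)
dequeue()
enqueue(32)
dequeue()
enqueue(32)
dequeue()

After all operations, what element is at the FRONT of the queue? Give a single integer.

enqueue(42): queue = [42]
enqueue(74): queue = [42, 74]
enqueue(66): queue = [42, 74, 66]
dequeue(): queue = [74, 66]
enqueue(63): queue = [74, 66, 63]
enqueue(88): queue = [74, 66, 63, 88]
enqueue(29): queue = [74, 66, 63, 88, 29]
enqueue(18): queue = [74, 66, 63, 88, 29, 18]
enqueue(62): queue = [74, 66, 63, 88, 29, 18, 62]
dequeue(): queue = [66, 63, 88, 29, 18, 62]
enqueue(32): queue = [66, 63, 88, 29, 18, 62, 32]
dequeue(): queue = [63, 88, 29, 18, 62, 32]
enqueue(32): queue = [63, 88, 29, 18, 62, 32, 32]
dequeue(): queue = [88, 29, 18, 62, 32, 32]

Answer: 88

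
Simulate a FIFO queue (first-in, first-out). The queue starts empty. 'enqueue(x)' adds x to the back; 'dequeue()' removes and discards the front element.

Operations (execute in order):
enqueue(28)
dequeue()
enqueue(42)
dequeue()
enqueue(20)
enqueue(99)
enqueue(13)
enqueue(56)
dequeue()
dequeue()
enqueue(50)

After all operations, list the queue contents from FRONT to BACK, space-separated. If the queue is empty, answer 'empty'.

Answer: 13 56 50

Derivation:
enqueue(28): [28]
dequeue(): []
enqueue(42): [42]
dequeue(): []
enqueue(20): [20]
enqueue(99): [20, 99]
enqueue(13): [20, 99, 13]
enqueue(56): [20, 99, 13, 56]
dequeue(): [99, 13, 56]
dequeue(): [13, 56]
enqueue(50): [13, 56, 50]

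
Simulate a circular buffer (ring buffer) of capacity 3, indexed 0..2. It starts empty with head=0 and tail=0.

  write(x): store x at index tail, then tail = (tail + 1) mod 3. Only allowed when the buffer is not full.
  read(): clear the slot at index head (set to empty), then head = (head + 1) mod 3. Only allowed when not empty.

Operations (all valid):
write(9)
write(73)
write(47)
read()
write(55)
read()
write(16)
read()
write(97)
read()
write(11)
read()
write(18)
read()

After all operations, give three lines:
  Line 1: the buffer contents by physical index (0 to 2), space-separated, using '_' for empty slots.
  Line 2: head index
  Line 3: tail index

Answer: 11 18 _
0
2

Derivation:
write(9): buf=[9 _ _], head=0, tail=1, size=1
write(73): buf=[9 73 _], head=0, tail=2, size=2
write(47): buf=[9 73 47], head=0, tail=0, size=3
read(): buf=[_ 73 47], head=1, tail=0, size=2
write(55): buf=[55 73 47], head=1, tail=1, size=3
read(): buf=[55 _ 47], head=2, tail=1, size=2
write(16): buf=[55 16 47], head=2, tail=2, size=3
read(): buf=[55 16 _], head=0, tail=2, size=2
write(97): buf=[55 16 97], head=0, tail=0, size=3
read(): buf=[_ 16 97], head=1, tail=0, size=2
write(11): buf=[11 16 97], head=1, tail=1, size=3
read(): buf=[11 _ 97], head=2, tail=1, size=2
write(18): buf=[11 18 97], head=2, tail=2, size=3
read(): buf=[11 18 _], head=0, tail=2, size=2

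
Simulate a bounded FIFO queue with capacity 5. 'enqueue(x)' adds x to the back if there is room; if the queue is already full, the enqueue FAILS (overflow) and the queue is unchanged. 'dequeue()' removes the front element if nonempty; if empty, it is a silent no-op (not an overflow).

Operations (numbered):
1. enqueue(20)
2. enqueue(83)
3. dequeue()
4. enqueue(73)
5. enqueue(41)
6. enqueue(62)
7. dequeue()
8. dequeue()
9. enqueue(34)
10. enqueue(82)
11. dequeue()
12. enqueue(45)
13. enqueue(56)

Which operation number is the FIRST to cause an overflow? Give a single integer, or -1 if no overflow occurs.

1. enqueue(20): size=1
2. enqueue(83): size=2
3. dequeue(): size=1
4. enqueue(73): size=2
5. enqueue(41): size=3
6. enqueue(62): size=4
7. dequeue(): size=3
8. dequeue(): size=2
9. enqueue(34): size=3
10. enqueue(82): size=4
11. dequeue(): size=3
12. enqueue(45): size=4
13. enqueue(56): size=5

Answer: -1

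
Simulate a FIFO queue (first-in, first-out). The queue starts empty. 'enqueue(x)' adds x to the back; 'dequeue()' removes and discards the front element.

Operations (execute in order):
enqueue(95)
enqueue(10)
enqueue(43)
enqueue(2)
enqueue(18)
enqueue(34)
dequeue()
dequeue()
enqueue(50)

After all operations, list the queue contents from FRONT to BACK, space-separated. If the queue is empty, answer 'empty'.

enqueue(95): [95]
enqueue(10): [95, 10]
enqueue(43): [95, 10, 43]
enqueue(2): [95, 10, 43, 2]
enqueue(18): [95, 10, 43, 2, 18]
enqueue(34): [95, 10, 43, 2, 18, 34]
dequeue(): [10, 43, 2, 18, 34]
dequeue(): [43, 2, 18, 34]
enqueue(50): [43, 2, 18, 34, 50]

Answer: 43 2 18 34 50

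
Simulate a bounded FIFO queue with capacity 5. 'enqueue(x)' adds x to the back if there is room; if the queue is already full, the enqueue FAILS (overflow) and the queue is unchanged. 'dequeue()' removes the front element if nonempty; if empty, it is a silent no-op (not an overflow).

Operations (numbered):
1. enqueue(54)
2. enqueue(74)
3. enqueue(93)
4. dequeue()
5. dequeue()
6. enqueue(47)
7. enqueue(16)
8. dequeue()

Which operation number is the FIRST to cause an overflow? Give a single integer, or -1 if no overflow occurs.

1. enqueue(54): size=1
2. enqueue(74): size=2
3. enqueue(93): size=3
4. dequeue(): size=2
5. dequeue(): size=1
6. enqueue(47): size=2
7. enqueue(16): size=3
8. dequeue(): size=2

Answer: -1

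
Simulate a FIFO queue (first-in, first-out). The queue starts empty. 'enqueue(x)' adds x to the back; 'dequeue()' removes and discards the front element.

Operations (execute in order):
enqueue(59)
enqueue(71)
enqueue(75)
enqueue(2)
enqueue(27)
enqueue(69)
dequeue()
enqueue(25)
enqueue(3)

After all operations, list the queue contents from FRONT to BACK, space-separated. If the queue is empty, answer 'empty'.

Answer: 71 75 2 27 69 25 3

Derivation:
enqueue(59): [59]
enqueue(71): [59, 71]
enqueue(75): [59, 71, 75]
enqueue(2): [59, 71, 75, 2]
enqueue(27): [59, 71, 75, 2, 27]
enqueue(69): [59, 71, 75, 2, 27, 69]
dequeue(): [71, 75, 2, 27, 69]
enqueue(25): [71, 75, 2, 27, 69, 25]
enqueue(3): [71, 75, 2, 27, 69, 25, 3]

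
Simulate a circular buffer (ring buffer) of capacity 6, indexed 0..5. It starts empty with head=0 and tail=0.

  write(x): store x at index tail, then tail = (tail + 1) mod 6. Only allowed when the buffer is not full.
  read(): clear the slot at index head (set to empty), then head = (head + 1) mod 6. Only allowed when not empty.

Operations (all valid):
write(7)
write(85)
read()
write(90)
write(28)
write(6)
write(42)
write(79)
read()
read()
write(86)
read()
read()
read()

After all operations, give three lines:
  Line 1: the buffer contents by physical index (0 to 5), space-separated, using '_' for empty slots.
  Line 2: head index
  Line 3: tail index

Answer: 79 86 _ _ _ _
0
2

Derivation:
write(7): buf=[7 _ _ _ _ _], head=0, tail=1, size=1
write(85): buf=[7 85 _ _ _ _], head=0, tail=2, size=2
read(): buf=[_ 85 _ _ _ _], head=1, tail=2, size=1
write(90): buf=[_ 85 90 _ _ _], head=1, tail=3, size=2
write(28): buf=[_ 85 90 28 _ _], head=1, tail=4, size=3
write(6): buf=[_ 85 90 28 6 _], head=1, tail=5, size=4
write(42): buf=[_ 85 90 28 6 42], head=1, tail=0, size=5
write(79): buf=[79 85 90 28 6 42], head=1, tail=1, size=6
read(): buf=[79 _ 90 28 6 42], head=2, tail=1, size=5
read(): buf=[79 _ _ 28 6 42], head=3, tail=1, size=4
write(86): buf=[79 86 _ 28 6 42], head=3, tail=2, size=5
read(): buf=[79 86 _ _ 6 42], head=4, tail=2, size=4
read(): buf=[79 86 _ _ _ 42], head=5, tail=2, size=3
read(): buf=[79 86 _ _ _ _], head=0, tail=2, size=2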